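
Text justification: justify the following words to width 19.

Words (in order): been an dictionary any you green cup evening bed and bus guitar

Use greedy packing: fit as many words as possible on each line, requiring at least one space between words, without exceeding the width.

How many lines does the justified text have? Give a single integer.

Line 1: ['been', 'an', 'dictionary'] (min_width=18, slack=1)
Line 2: ['any', 'you', 'green', 'cup'] (min_width=17, slack=2)
Line 3: ['evening', 'bed', 'and', 'bus'] (min_width=19, slack=0)
Line 4: ['guitar'] (min_width=6, slack=13)
Total lines: 4

Answer: 4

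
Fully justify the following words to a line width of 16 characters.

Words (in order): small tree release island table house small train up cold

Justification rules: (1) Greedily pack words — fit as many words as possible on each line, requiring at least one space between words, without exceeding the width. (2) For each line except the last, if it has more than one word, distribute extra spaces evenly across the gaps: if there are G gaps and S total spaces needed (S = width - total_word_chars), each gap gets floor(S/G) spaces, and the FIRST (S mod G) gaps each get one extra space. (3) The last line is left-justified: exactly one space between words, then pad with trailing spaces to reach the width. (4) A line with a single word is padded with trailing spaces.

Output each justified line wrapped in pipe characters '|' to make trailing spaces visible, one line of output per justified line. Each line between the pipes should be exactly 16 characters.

Answer: |small       tree|
|release   island|
|table      house|
|small  train  up|
|cold            |

Derivation:
Line 1: ['small', 'tree'] (min_width=10, slack=6)
Line 2: ['release', 'island'] (min_width=14, slack=2)
Line 3: ['table', 'house'] (min_width=11, slack=5)
Line 4: ['small', 'train', 'up'] (min_width=14, slack=2)
Line 5: ['cold'] (min_width=4, slack=12)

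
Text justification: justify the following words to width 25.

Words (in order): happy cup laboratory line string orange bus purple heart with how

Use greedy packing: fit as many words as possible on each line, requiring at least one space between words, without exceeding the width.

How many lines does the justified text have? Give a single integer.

Line 1: ['happy', 'cup', 'laboratory', 'line'] (min_width=25, slack=0)
Line 2: ['string', 'orange', 'bus', 'purple'] (min_width=24, slack=1)
Line 3: ['heart', 'with', 'how'] (min_width=14, slack=11)
Total lines: 3

Answer: 3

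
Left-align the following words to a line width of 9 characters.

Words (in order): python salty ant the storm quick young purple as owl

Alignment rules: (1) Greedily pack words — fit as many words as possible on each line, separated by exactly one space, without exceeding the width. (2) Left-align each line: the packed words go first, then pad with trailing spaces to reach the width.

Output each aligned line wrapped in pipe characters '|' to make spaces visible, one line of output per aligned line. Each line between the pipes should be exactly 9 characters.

Answer: |python   |
|salty ant|
|the storm|
|quick    |
|young    |
|purple as|
|owl      |

Derivation:
Line 1: ['python'] (min_width=6, slack=3)
Line 2: ['salty', 'ant'] (min_width=9, slack=0)
Line 3: ['the', 'storm'] (min_width=9, slack=0)
Line 4: ['quick'] (min_width=5, slack=4)
Line 5: ['young'] (min_width=5, slack=4)
Line 6: ['purple', 'as'] (min_width=9, slack=0)
Line 7: ['owl'] (min_width=3, slack=6)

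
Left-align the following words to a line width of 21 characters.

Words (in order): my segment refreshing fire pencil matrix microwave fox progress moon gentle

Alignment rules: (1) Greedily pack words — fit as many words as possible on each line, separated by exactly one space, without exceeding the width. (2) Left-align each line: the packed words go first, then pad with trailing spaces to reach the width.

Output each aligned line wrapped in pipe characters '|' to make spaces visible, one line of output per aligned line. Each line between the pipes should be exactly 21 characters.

Answer: |my segment refreshing|
|fire pencil matrix   |
|microwave fox        |
|progress moon gentle |

Derivation:
Line 1: ['my', 'segment', 'refreshing'] (min_width=21, slack=0)
Line 2: ['fire', 'pencil', 'matrix'] (min_width=18, slack=3)
Line 3: ['microwave', 'fox'] (min_width=13, slack=8)
Line 4: ['progress', 'moon', 'gentle'] (min_width=20, slack=1)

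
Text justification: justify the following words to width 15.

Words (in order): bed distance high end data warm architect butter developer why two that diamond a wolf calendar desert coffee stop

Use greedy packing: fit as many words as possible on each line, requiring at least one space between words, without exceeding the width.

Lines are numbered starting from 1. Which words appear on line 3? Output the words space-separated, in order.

Answer: warm architect

Derivation:
Line 1: ['bed', 'distance'] (min_width=12, slack=3)
Line 2: ['high', 'end', 'data'] (min_width=13, slack=2)
Line 3: ['warm', 'architect'] (min_width=14, slack=1)
Line 4: ['butter'] (min_width=6, slack=9)
Line 5: ['developer', 'why'] (min_width=13, slack=2)
Line 6: ['two', 'that'] (min_width=8, slack=7)
Line 7: ['diamond', 'a', 'wolf'] (min_width=14, slack=1)
Line 8: ['calendar', 'desert'] (min_width=15, slack=0)
Line 9: ['coffee', 'stop'] (min_width=11, slack=4)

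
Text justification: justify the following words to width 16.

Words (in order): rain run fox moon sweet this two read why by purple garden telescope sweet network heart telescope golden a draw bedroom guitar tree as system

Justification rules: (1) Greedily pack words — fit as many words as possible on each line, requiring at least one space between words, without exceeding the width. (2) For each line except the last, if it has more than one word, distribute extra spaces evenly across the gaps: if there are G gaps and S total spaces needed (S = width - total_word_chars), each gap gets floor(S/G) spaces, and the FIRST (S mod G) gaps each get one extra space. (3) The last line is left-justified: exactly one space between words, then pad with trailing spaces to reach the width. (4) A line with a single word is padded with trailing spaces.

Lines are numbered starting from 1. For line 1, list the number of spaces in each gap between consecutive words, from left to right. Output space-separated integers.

Answer: 3 3

Derivation:
Line 1: ['rain', 'run', 'fox'] (min_width=12, slack=4)
Line 2: ['moon', 'sweet', 'this'] (min_width=15, slack=1)
Line 3: ['two', 'read', 'why', 'by'] (min_width=15, slack=1)
Line 4: ['purple', 'garden'] (min_width=13, slack=3)
Line 5: ['telescope', 'sweet'] (min_width=15, slack=1)
Line 6: ['network', 'heart'] (min_width=13, slack=3)
Line 7: ['telescope', 'golden'] (min_width=16, slack=0)
Line 8: ['a', 'draw', 'bedroom'] (min_width=14, slack=2)
Line 9: ['guitar', 'tree', 'as'] (min_width=14, slack=2)
Line 10: ['system'] (min_width=6, slack=10)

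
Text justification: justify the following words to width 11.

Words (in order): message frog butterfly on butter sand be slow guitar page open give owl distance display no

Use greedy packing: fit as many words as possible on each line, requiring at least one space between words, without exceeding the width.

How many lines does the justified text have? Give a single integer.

Answer: 10

Derivation:
Line 1: ['message'] (min_width=7, slack=4)
Line 2: ['frog'] (min_width=4, slack=7)
Line 3: ['butterfly'] (min_width=9, slack=2)
Line 4: ['on', 'butter'] (min_width=9, slack=2)
Line 5: ['sand', 'be'] (min_width=7, slack=4)
Line 6: ['slow', 'guitar'] (min_width=11, slack=0)
Line 7: ['page', 'open'] (min_width=9, slack=2)
Line 8: ['give', 'owl'] (min_width=8, slack=3)
Line 9: ['distance'] (min_width=8, slack=3)
Line 10: ['display', 'no'] (min_width=10, slack=1)
Total lines: 10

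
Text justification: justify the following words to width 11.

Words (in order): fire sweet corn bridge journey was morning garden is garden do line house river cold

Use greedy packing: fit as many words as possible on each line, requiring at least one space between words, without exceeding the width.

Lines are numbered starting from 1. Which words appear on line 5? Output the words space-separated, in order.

Answer: garden is

Derivation:
Line 1: ['fire', 'sweet'] (min_width=10, slack=1)
Line 2: ['corn', 'bridge'] (min_width=11, slack=0)
Line 3: ['journey', 'was'] (min_width=11, slack=0)
Line 4: ['morning'] (min_width=7, slack=4)
Line 5: ['garden', 'is'] (min_width=9, slack=2)
Line 6: ['garden', 'do'] (min_width=9, slack=2)
Line 7: ['line', 'house'] (min_width=10, slack=1)
Line 8: ['river', 'cold'] (min_width=10, slack=1)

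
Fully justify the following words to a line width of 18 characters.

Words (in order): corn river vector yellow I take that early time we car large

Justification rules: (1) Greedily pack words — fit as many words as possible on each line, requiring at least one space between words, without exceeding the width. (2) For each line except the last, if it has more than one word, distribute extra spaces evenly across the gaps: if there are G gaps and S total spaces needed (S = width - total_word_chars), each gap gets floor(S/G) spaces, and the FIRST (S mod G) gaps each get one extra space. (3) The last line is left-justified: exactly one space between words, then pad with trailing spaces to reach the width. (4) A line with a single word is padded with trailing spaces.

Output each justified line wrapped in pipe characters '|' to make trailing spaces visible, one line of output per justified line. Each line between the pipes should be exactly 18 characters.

Answer: |corn  river vector|
|yellow I take that|
|early  time we car|
|large             |

Derivation:
Line 1: ['corn', 'river', 'vector'] (min_width=17, slack=1)
Line 2: ['yellow', 'I', 'take', 'that'] (min_width=18, slack=0)
Line 3: ['early', 'time', 'we', 'car'] (min_width=17, slack=1)
Line 4: ['large'] (min_width=5, slack=13)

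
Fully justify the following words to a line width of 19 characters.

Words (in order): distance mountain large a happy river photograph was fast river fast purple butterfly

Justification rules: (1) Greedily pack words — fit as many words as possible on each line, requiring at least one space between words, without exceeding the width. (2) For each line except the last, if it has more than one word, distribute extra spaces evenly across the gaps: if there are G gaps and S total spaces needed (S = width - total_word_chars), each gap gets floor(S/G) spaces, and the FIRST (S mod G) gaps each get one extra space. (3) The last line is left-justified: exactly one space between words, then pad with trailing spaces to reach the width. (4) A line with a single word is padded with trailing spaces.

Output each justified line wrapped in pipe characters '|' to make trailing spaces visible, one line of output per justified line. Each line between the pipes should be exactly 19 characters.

Answer: |distance   mountain|
|large a happy river|
|photograph was fast|
|river  fast  purple|
|butterfly          |

Derivation:
Line 1: ['distance', 'mountain'] (min_width=17, slack=2)
Line 2: ['large', 'a', 'happy', 'river'] (min_width=19, slack=0)
Line 3: ['photograph', 'was', 'fast'] (min_width=19, slack=0)
Line 4: ['river', 'fast', 'purple'] (min_width=17, slack=2)
Line 5: ['butterfly'] (min_width=9, slack=10)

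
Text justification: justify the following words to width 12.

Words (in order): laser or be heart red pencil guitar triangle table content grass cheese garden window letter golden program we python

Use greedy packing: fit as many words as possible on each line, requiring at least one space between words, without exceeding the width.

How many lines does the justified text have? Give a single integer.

Line 1: ['laser', 'or', 'be'] (min_width=11, slack=1)
Line 2: ['heart', 'red'] (min_width=9, slack=3)
Line 3: ['pencil'] (min_width=6, slack=6)
Line 4: ['guitar'] (min_width=6, slack=6)
Line 5: ['triangle'] (min_width=8, slack=4)
Line 6: ['table'] (min_width=5, slack=7)
Line 7: ['content'] (min_width=7, slack=5)
Line 8: ['grass', 'cheese'] (min_width=12, slack=0)
Line 9: ['garden'] (min_width=6, slack=6)
Line 10: ['window'] (min_width=6, slack=6)
Line 11: ['letter'] (min_width=6, slack=6)
Line 12: ['golden'] (min_width=6, slack=6)
Line 13: ['program', 'we'] (min_width=10, slack=2)
Line 14: ['python'] (min_width=6, slack=6)
Total lines: 14

Answer: 14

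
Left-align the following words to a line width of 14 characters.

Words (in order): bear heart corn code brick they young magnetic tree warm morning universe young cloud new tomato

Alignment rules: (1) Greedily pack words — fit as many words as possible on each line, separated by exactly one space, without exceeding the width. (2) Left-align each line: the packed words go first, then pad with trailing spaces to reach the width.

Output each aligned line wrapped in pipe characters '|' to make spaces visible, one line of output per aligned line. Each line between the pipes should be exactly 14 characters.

Line 1: ['bear', 'heart'] (min_width=10, slack=4)
Line 2: ['corn', 'code'] (min_width=9, slack=5)
Line 3: ['brick', 'they'] (min_width=10, slack=4)
Line 4: ['young', 'magnetic'] (min_width=14, slack=0)
Line 5: ['tree', 'warm'] (min_width=9, slack=5)
Line 6: ['morning'] (min_width=7, slack=7)
Line 7: ['universe', 'young'] (min_width=14, slack=0)
Line 8: ['cloud', 'new'] (min_width=9, slack=5)
Line 9: ['tomato'] (min_width=6, slack=8)

Answer: |bear heart    |
|corn code     |
|brick they    |
|young magnetic|
|tree warm     |
|morning       |
|universe young|
|cloud new     |
|tomato        |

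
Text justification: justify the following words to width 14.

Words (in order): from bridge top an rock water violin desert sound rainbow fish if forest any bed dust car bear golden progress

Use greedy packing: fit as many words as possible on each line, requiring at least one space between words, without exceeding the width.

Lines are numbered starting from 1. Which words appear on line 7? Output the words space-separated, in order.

Answer: bed dust car

Derivation:
Line 1: ['from', 'bridge'] (min_width=11, slack=3)
Line 2: ['top', 'an', 'rock'] (min_width=11, slack=3)
Line 3: ['water', 'violin'] (min_width=12, slack=2)
Line 4: ['desert', 'sound'] (min_width=12, slack=2)
Line 5: ['rainbow', 'fish'] (min_width=12, slack=2)
Line 6: ['if', 'forest', 'any'] (min_width=13, slack=1)
Line 7: ['bed', 'dust', 'car'] (min_width=12, slack=2)
Line 8: ['bear', 'golden'] (min_width=11, slack=3)
Line 9: ['progress'] (min_width=8, slack=6)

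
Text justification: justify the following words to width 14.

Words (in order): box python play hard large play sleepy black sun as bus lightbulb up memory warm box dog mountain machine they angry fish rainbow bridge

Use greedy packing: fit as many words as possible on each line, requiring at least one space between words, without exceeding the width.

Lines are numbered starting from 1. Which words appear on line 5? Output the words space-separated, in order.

Line 1: ['box', 'python'] (min_width=10, slack=4)
Line 2: ['play', 'hard'] (min_width=9, slack=5)
Line 3: ['large', 'play'] (min_width=10, slack=4)
Line 4: ['sleepy', 'black'] (min_width=12, slack=2)
Line 5: ['sun', 'as', 'bus'] (min_width=10, slack=4)
Line 6: ['lightbulb', 'up'] (min_width=12, slack=2)
Line 7: ['memory', 'warm'] (min_width=11, slack=3)
Line 8: ['box', 'dog'] (min_width=7, slack=7)
Line 9: ['mountain'] (min_width=8, slack=6)
Line 10: ['machine', 'they'] (min_width=12, slack=2)
Line 11: ['angry', 'fish'] (min_width=10, slack=4)
Line 12: ['rainbow', 'bridge'] (min_width=14, slack=0)

Answer: sun as bus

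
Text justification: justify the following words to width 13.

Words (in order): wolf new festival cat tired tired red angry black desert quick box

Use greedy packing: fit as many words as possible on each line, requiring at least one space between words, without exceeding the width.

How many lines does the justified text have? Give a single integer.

Line 1: ['wolf', 'new'] (min_width=8, slack=5)
Line 2: ['festival', 'cat'] (min_width=12, slack=1)
Line 3: ['tired', 'tired'] (min_width=11, slack=2)
Line 4: ['red', 'angry'] (min_width=9, slack=4)
Line 5: ['black', 'desert'] (min_width=12, slack=1)
Line 6: ['quick', 'box'] (min_width=9, slack=4)
Total lines: 6

Answer: 6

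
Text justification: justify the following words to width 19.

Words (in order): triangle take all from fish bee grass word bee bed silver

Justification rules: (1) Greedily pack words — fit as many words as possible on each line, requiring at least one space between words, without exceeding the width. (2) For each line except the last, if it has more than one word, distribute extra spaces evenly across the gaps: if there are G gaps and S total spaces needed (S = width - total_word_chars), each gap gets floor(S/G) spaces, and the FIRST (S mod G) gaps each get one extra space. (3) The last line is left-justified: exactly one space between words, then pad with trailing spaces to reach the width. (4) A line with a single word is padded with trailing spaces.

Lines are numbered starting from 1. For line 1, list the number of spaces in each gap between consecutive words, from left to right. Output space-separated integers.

Line 1: ['triangle', 'take', 'all'] (min_width=17, slack=2)
Line 2: ['from', 'fish', 'bee', 'grass'] (min_width=19, slack=0)
Line 3: ['word', 'bee', 'bed', 'silver'] (min_width=19, slack=0)

Answer: 2 2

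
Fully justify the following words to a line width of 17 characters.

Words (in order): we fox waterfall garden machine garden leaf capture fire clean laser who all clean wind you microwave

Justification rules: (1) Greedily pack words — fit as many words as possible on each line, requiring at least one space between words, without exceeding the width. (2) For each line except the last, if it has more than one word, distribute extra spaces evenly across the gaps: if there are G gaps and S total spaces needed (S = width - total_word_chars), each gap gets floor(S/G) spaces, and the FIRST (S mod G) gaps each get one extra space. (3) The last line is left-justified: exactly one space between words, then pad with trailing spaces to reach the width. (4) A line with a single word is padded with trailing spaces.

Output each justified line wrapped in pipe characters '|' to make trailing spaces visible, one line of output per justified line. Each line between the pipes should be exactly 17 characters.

Line 1: ['we', 'fox', 'waterfall'] (min_width=16, slack=1)
Line 2: ['garden', 'machine'] (min_width=14, slack=3)
Line 3: ['garden', 'leaf'] (min_width=11, slack=6)
Line 4: ['capture', 'fire'] (min_width=12, slack=5)
Line 5: ['clean', 'laser', 'who'] (min_width=15, slack=2)
Line 6: ['all', 'clean', 'wind'] (min_width=14, slack=3)
Line 7: ['you', 'microwave'] (min_width=13, slack=4)

Answer: |we  fox waterfall|
|garden    machine|
|garden       leaf|
|capture      fire|
|clean  laser  who|
|all   clean  wind|
|you microwave    |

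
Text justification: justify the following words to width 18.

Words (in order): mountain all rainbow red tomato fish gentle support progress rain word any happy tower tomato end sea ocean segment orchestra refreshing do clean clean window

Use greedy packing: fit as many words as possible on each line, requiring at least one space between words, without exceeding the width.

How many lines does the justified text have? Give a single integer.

Answer: 10

Derivation:
Line 1: ['mountain', 'all'] (min_width=12, slack=6)
Line 2: ['rainbow', 'red', 'tomato'] (min_width=18, slack=0)
Line 3: ['fish', 'gentle'] (min_width=11, slack=7)
Line 4: ['support', 'progress'] (min_width=16, slack=2)
Line 5: ['rain', 'word', 'any'] (min_width=13, slack=5)
Line 6: ['happy', 'tower', 'tomato'] (min_width=18, slack=0)
Line 7: ['end', 'sea', 'ocean'] (min_width=13, slack=5)
Line 8: ['segment', 'orchestra'] (min_width=17, slack=1)
Line 9: ['refreshing', 'do'] (min_width=13, slack=5)
Line 10: ['clean', 'clean', 'window'] (min_width=18, slack=0)
Total lines: 10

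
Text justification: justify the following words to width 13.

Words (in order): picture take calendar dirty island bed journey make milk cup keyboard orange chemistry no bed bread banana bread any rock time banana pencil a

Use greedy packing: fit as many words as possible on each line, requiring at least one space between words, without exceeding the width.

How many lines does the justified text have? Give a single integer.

Line 1: ['picture', 'take'] (min_width=12, slack=1)
Line 2: ['calendar'] (min_width=8, slack=5)
Line 3: ['dirty', 'island'] (min_width=12, slack=1)
Line 4: ['bed', 'journey'] (min_width=11, slack=2)
Line 5: ['make', 'milk', 'cup'] (min_width=13, slack=0)
Line 6: ['keyboard'] (min_width=8, slack=5)
Line 7: ['orange'] (min_width=6, slack=7)
Line 8: ['chemistry', 'no'] (min_width=12, slack=1)
Line 9: ['bed', 'bread'] (min_width=9, slack=4)
Line 10: ['banana', 'bread'] (min_width=12, slack=1)
Line 11: ['any', 'rock', 'time'] (min_width=13, slack=0)
Line 12: ['banana', 'pencil'] (min_width=13, slack=0)
Line 13: ['a'] (min_width=1, slack=12)
Total lines: 13

Answer: 13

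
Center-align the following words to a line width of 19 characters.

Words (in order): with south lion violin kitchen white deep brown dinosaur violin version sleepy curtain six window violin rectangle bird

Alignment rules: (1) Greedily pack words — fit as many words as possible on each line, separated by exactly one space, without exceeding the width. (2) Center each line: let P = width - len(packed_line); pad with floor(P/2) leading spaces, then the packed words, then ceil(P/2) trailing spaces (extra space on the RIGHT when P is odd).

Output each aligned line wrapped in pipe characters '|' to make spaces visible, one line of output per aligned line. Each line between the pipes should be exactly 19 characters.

Answer: |  with south lion  |
|  violin kitchen   |
| white deep brown  |
|  dinosaur violin  |
|  version sleepy   |
|curtain six window |
| violin rectangle  |
|       bird        |

Derivation:
Line 1: ['with', 'south', 'lion'] (min_width=15, slack=4)
Line 2: ['violin', 'kitchen'] (min_width=14, slack=5)
Line 3: ['white', 'deep', 'brown'] (min_width=16, slack=3)
Line 4: ['dinosaur', 'violin'] (min_width=15, slack=4)
Line 5: ['version', 'sleepy'] (min_width=14, slack=5)
Line 6: ['curtain', 'six', 'window'] (min_width=18, slack=1)
Line 7: ['violin', 'rectangle'] (min_width=16, slack=3)
Line 8: ['bird'] (min_width=4, slack=15)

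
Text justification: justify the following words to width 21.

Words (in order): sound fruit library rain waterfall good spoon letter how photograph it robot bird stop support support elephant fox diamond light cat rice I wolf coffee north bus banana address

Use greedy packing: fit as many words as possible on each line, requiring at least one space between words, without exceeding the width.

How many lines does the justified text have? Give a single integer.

Answer: 10

Derivation:
Line 1: ['sound', 'fruit', 'library'] (min_width=19, slack=2)
Line 2: ['rain', 'waterfall', 'good'] (min_width=19, slack=2)
Line 3: ['spoon', 'letter', 'how'] (min_width=16, slack=5)
Line 4: ['photograph', 'it', 'robot'] (min_width=19, slack=2)
Line 5: ['bird', 'stop', 'support'] (min_width=17, slack=4)
Line 6: ['support', 'elephant', 'fox'] (min_width=20, slack=1)
Line 7: ['diamond', 'light', 'cat'] (min_width=17, slack=4)
Line 8: ['rice', 'I', 'wolf', 'coffee'] (min_width=18, slack=3)
Line 9: ['north', 'bus', 'banana'] (min_width=16, slack=5)
Line 10: ['address'] (min_width=7, slack=14)
Total lines: 10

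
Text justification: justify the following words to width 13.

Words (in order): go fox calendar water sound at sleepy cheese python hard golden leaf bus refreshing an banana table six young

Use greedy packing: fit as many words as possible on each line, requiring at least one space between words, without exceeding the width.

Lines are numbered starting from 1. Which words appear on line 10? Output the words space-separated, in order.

Answer: six young

Derivation:
Line 1: ['go', 'fox'] (min_width=6, slack=7)
Line 2: ['calendar'] (min_width=8, slack=5)
Line 3: ['water', 'sound'] (min_width=11, slack=2)
Line 4: ['at', 'sleepy'] (min_width=9, slack=4)
Line 5: ['cheese', 'python'] (min_width=13, slack=0)
Line 6: ['hard', 'golden'] (min_width=11, slack=2)
Line 7: ['leaf', 'bus'] (min_width=8, slack=5)
Line 8: ['refreshing', 'an'] (min_width=13, slack=0)
Line 9: ['banana', 'table'] (min_width=12, slack=1)
Line 10: ['six', 'young'] (min_width=9, slack=4)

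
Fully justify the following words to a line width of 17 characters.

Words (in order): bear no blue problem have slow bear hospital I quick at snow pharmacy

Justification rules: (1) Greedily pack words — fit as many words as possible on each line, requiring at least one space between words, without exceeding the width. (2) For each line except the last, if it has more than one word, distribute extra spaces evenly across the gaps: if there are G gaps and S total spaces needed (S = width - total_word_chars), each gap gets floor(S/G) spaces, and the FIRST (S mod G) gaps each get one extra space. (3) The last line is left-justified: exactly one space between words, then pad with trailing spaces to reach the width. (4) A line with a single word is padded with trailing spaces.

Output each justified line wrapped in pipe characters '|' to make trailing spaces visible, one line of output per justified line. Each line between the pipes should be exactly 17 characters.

Answer: |bear    no   blue|
|problem have slow|
|bear  hospital  I|
|quick   at   snow|
|pharmacy         |

Derivation:
Line 1: ['bear', 'no', 'blue'] (min_width=12, slack=5)
Line 2: ['problem', 'have', 'slow'] (min_width=17, slack=0)
Line 3: ['bear', 'hospital', 'I'] (min_width=15, slack=2)
Line 4: ['quick', 'at', 'snow'] (min_width=13, slack=4)
Line 5: ['pharmacy'] (min_width=8, slack=9)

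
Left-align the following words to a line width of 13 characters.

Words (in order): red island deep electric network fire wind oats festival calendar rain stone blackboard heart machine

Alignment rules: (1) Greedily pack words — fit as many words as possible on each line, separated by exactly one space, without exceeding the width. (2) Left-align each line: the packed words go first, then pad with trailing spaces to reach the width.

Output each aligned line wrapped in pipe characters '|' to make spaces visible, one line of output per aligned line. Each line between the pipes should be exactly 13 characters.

Answer: |red island   |
|deep electric|
|network fire |
|wind oats    |
|festival     |
|calendar rain|
|stone        |
|blackboard   |
|heart machine|

Derivation:
Line 1: ['red', 'island'] (min_width=10, slack=3)
Line 2: ['deep', 'electric'] (min_width=13, slack=0)
Line 3: ['network', 'fire'] (min_width=12, slack=1)
Line 4: ['wind', 'oats'] (min_width=9, slack=4)
Line 5: ['festival'] (min_width=8, slack=5)
Line 6: ['calendar', 'rain'] (min_width=13, slack=0)
Line 7: ['stone'] (min_width=5, slack=8)
Line 8: ['blackboard'] (min_width=10, slack=3)
Line 9: ['heart', 'machine'] (min_width=13, slack=0)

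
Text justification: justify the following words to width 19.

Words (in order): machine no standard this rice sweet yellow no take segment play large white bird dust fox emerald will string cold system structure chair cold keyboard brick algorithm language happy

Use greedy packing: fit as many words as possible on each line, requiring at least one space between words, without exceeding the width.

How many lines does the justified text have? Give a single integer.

Answer: 11

Derivation:
Line 1: ['machine', 'no', 'standard'] (min_width=19, slack=0)
Line 2: ['this', 'rice', 'sweet'] (min_width=15, slack=4)
Line 3: ['yellow', 'no', 'take'] (min_width=14, slack=5)
Line 4: ['segment', 'play', 'large'] (min_width=18, slack=1)
Line 5: ['white', 'bird', 'dust', 'fox'] (min_width=19, slack=0)
Line 6: ['emerald', 'will', 'string'] (min_width=19, slack=0)
Line 7: ['cold', 'system'] (min_width=11, slack=8)
Line 8: ['structure', 'chair'] (min_width=15, slack=4)
Line 9: ['cold', 'keyboard', 'brick'] (min_width=19, slack=0)
Line 10: ['algorithm', 'language'] (min_width=18, slack=1)
Line 11: ['happy'] (min_width=5, slack=14)
Total lines: 11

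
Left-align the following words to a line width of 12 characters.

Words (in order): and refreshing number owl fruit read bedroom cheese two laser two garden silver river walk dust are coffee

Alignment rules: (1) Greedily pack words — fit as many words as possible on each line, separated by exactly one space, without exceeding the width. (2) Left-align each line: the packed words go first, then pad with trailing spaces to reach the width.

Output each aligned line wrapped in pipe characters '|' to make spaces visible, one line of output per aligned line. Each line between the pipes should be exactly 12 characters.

Line 1: ['and'] (min_width=3, slack=9)
Line 2: ['refreshing'] (min_width=10, slack=2)
Line 3: ['number', 'owl'] (min_width=10, slack=2)
Line 4: ['fruit', 'read'] (min_width=10, slack=2)
Line 5: ['bedroom'] (min_width=7, slack=5)
Line 6: ['cheese', 'two'] (min_width=10, slack=2)
Line 7: ['laser', 'two'] (min_width=9, slack=3)
Line 8: ['garden'] (min_width=6, slack=6)
Line 9: ['silver', 'river'] (min_width=12, slack=0)
Line 10: ['walk', 'dust'] (min_width=9, slack=3)
Line 11: ['are', 'coffee'] (min_width=10, slack=2)

Answer: |and         |
|refreshing  |
|number owl  |
|fruit read  |
|bedroom     |
|cheese two  |
|laser two   |
|garden      |
|silver river|
|walk dust   |
|are coffee  |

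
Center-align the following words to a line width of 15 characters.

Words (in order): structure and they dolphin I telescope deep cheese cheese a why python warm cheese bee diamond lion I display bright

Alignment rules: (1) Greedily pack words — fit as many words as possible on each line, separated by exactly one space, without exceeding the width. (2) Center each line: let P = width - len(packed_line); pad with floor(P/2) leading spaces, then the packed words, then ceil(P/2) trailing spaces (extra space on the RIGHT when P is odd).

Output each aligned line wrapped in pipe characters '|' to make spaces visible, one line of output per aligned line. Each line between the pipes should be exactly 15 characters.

Answer: | structure and |
|they dolphin I |
|telescope deep |
|cheese cheese a|
|why python warm|
|  cheese bee   |
|diamond lion I |
|display bright |

Derivation:
Line 1: ['structure', 'and'] (min_width=13, slack=2)
Line 2: ['they', 'dolphin', 'I'] (min_width=14, slack=1)
Line 3: ['telescope', 'deep'] (min_width=14, slack=1)
Line 4: ['cheese', 'cheese', 'a'] (min_width=15, slack=0)
Line 5: ['why', 'python', 'warm'] (min_width=15, slack=0)
Line 6: ['cheese', 'bee'] (min_width=10, slack=5)
Line 7: ['diamond', 'lion', 'I'] (min_width=14, slack=1)
Line 8: ['display', 'bright'] (min_width=14, slack=1)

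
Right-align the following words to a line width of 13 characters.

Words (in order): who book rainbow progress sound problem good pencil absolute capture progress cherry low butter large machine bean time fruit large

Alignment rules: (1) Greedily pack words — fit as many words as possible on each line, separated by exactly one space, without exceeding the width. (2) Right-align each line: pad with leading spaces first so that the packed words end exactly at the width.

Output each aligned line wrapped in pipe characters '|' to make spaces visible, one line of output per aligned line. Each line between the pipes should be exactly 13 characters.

Answer: |     who book|
|      rainbow|
|     progress|
|sound problem|
|  good pencil|
|     absolute|
|      capture|
|     progress|
|   cherry low|
| butter large|
| machine bean|
|   time fruit|
|        large|

Derivation:
Line 1: ['who', 'book'] (min_width=8, slack=5)
Line 2: ['rainbow'] (min_width=7, slack=6)
Line 3: ['progress'] (min_width=8, slack=5)
Line 4: ['sound', 'problem'] (min_width=13, slack=0)
Line 5: ['good', 'pencil'] (min_width=11, slack=2)
Line 6: ['absolute'] (min_width=8, slack=5)
Line 7: ['capture'] (min_width=7, slack=6)
Line 8: ['progress'] (min_width=8, slack=5)
Line 9: ['cherry', 'low'] (min_width=10, slack=3)
Line 10: ['butter', 'large'] (min_width=12, slack=1)
Line 11: ['machine', 'bean'] (min_width=12, slack=1)
Line 12: ['time', 'fruit'] (min_width=10, slack=3)
Line 13: ['large'] (min_width=5, slack=8)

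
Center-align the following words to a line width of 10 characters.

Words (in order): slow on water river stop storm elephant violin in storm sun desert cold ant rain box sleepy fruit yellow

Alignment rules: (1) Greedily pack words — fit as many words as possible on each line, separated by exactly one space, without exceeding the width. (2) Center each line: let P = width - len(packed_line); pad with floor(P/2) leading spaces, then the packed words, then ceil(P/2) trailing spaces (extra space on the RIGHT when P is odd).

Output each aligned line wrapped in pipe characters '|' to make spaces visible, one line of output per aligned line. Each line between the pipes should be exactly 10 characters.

Line 1: ['slow', 'on'] (min_width=7, slack=3)
Line 2: ['water'] (min_width=5, slack=5)
Line 3: ['river', 'stop'] (min_width=10, slack=0)
Line 4: ['storm'] (min_width=5, slack=5)
Line 5: ['elephant'] (min_width=8, slack=2)
Line 6: ['violin', 'in'] (min_width=9, slack=1)
Line 7: ['storm', 'sun'] (min_width=9, slack=1)
Line 8: ['desert'] (min_width=6, slack=4)
Line 9: ['cold', 'ant'] (min_width=8, slack=2)
Line 10: ['rain', 'box'] (min_width=8, slack=2)
Line 11: ['sleepy'] (min_width=6, slack=4)
Line 12: ['fruit'] (min_width=5, slack=5)
Line 13: ['yellow'] (min_width=6, slack=4)

Answer: | slow on  |
|  water   |
|river stop|
|  storm   |
| elephant |
|violin in |
|storm sun |
|  desert  |
| cold ant |
| rain box |
|  sleepy  |
|  fruit   |
|  yellow  |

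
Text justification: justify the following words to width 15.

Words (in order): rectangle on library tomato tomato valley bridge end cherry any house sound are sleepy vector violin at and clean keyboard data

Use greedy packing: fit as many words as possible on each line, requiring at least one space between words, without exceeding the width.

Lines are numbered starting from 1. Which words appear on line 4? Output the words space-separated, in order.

Answer: bridge end

Derivation:
Line 1: ['rectangle', 'on'] (min_width=12, slack=3)
Line 2: ['library', 'tomato'] (min_width=14, slack=1)
Line 3: ['tomato', 'valley'] (min_width=13, slack=2)
Line 4: ['bridge', 'end'] (min_width=10, slack=5)
Line 5: ['cherry', 'any'] (min_width=10, slack=5)
Line 6: ['house', 'sound', 'are'] (min_width=15, slack=0)
Line 7: ['sleepy', 'vector'] (min_width=13, slack=2)
Line 8: ['violin', 'at', 'and'] (min_width=13, slack=2)
Line 9: ['clean', 'keyboard'] (min_width=14, slack=1)
Line 10: ['data'] (min_width=4, slack=11)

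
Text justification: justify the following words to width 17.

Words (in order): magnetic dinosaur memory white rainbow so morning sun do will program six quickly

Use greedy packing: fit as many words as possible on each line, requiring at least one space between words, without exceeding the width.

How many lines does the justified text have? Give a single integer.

Line 1: ['magnetic', 'dinosaur'] (min_width=17, slack=0)
Line 2: ['memory', 'white'] (min_width=12, slack=5)
Line 3: ['rainbow', 'so'] (min_width=10, slack=7)
Line 4: ['morning', 'sun', 'do'] (min_width=14, slack=3)
Line 5: ['will', 'program', 'six'] (min_width=16, slack=1)
Line 6: ['quickly'] (min_width=7, slack=10)
Total lines: 6

Answer: 6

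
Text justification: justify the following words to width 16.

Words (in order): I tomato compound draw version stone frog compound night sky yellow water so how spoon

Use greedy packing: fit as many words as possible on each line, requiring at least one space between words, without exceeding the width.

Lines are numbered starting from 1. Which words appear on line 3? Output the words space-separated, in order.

Line 1: ['I', 'tomato'] (min_width=8, slack=8)
Line 2: ['compound', 'draw'] (min_width=13, slack=3)
Line 3: ['version', 'stone'] (min_width=13, slack=3)
Line 4: ['frog', 'compound'] (min_width=13, slack=3)
Line 5: ['night', 'sky', 'yellow'] (min_width=16, slack=0)
Line 6: ['water', 'so', 'how'] (min_width=12, slack=4)
Line 7: ['spoon'] (min_width=5, slack=11)

Answer: version stone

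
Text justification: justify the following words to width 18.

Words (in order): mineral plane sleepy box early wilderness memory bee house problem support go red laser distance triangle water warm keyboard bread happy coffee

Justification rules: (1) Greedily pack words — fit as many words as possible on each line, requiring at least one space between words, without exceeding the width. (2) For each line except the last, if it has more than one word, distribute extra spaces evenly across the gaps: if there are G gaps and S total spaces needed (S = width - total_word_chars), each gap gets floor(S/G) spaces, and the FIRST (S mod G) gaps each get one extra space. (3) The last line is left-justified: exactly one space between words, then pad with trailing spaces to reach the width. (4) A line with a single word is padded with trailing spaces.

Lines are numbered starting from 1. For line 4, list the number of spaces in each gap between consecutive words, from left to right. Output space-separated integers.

Answer: 2 1

Derivation:
Line 1: ['mineral', 'plane'] (min_width=13, slack=5)
Line 2: ['sleepy', 'box', 'early'] (min_width=16, slack=2)
Line 3: ['wilderness', 'memory'] (min_width=17, slack=1)
Line 4: ['bee', 'house', 'problem'] (min_width=17, slack=1)
Line 5: ['support', 'go', 'red'] (min_width=14, slack=4)
Line 6: ['laser', 'distance'] (min_width=14, slack=4)
Line 7: ['triangle', 'water'] (min_width=14, slack=4)
Line 8: ['warm', 'keyboard'] (min_width=13, slack=5)
Line 9: ['bread', 'happy', 'coffee'] (min_width=18, slack=0)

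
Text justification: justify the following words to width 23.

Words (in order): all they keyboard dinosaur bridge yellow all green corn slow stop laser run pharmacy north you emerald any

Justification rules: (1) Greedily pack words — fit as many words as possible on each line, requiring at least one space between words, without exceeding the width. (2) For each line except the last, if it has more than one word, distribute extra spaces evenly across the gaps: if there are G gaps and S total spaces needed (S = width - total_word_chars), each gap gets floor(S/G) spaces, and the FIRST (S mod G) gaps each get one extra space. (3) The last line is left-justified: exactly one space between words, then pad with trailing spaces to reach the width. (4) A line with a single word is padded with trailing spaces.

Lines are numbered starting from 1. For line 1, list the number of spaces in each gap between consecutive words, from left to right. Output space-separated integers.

Answer: 4 4

Derivation:
Line 1: ['all', 'they', 'keyboard'] (min_width=17, slack=6)
Line 2: ['dinosaur', 'bridge', 'yellow'] (min_width=22, slack=1)
Line 3: ['all', 'green', 'corn', 'slow'] (min_width=19, slack=4)
Line 4: ['stop', 'laser', 'run', 'pharmacy'] (min_width=23, slack=0)
Line 5: ['north', 'you', 'emerald', 'any'] (min_width=21, slack=2)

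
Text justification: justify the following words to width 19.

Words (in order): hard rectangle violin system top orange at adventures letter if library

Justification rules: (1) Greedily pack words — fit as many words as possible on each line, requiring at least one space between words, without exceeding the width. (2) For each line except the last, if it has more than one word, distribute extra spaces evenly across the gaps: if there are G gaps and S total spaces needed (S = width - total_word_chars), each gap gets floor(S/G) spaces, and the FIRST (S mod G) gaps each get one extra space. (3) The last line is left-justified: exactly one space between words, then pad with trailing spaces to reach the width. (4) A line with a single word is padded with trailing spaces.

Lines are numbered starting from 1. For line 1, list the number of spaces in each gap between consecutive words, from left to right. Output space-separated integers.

Answer: 6

Derivation:
Line 1: ['hard', 'rectangle'] (min_width=14, slack=5)
Line 2: ['violin', 'system', 'top'] (min_width=17, slack=2)
Line 3: ['orange', 'at'] (min_width=9, slack=10)
Line 4: ['adventures', 'letter'] (min_width=17, slack=2)
Line 5: ['if', 'library'] (min_width=10, slack=9)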